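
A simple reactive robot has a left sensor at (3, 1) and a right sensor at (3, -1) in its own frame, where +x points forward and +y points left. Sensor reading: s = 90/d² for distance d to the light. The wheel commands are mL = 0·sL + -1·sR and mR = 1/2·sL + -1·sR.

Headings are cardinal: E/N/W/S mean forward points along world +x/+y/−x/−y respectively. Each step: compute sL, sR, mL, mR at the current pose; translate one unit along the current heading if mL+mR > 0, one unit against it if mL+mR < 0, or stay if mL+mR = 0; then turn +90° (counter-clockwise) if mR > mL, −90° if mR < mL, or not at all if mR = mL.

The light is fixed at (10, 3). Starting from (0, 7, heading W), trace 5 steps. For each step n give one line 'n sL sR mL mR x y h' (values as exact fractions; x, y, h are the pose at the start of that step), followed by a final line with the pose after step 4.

n=0: pose=(0,7,W); sL=45/89, sR=45/97; mL=-45/97, mR=-3645/17266; mL+mR=-11655/17266 → advance -1; mR−mL=45/178 → turn +1·90°
n=1: pose=(1,7,S); sL=18/13, sR=90/101; mL=-90/101, mR=-261/1313; mL+mR=-1431/1313 → advance -1; mR−mL=9/13 → turn +1·90°
n=2: pose=(1,8,E); sL=5/4, sR=45/26; mL=-45/26, mR=-115/104; mL+mR=-295/104 → advance -1; mR−mL=5/8 → turn +1·90°
n=3: pose=(0,8,N); sL=18/37, sR=18/29; mL=-18/29, mR=-405/1073; mL+mR=-1071/1073 → advance -1; mR−mL=9/37 → turn +1·90°
n=4: pose=(0,7,W); sL=45/89, sR=45/97; mL=-45/97, mR=-3645/17266; mL+mR=-11655/17266 → advance -1; mR−mL=45/178 → turn +1·90°

0 45/89 45/97 -45/97 -3645/17266 0 7 W
1 18/13 90/101 -90/101 -261/1313 1 7 S
2 5/4 45/26 -45/26 -115/104 1 8 E
3 18/37 18/29 -18/29 -405/1073 0 8 N
4 45/89 45/97 -45/97 -3645/17266 0 7 W
final 1 7 S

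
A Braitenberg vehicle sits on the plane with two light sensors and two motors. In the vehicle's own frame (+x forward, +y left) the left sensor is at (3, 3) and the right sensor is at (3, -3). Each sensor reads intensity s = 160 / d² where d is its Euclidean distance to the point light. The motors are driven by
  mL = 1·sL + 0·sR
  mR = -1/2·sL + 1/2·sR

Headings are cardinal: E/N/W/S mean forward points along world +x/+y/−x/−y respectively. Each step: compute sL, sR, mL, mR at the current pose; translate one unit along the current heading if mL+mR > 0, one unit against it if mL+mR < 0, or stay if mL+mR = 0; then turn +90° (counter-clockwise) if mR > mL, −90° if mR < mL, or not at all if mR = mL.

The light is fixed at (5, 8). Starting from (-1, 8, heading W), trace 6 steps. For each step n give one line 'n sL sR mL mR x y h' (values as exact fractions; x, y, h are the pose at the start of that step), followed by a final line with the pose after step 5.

0 16/9 16/9 16/9 0 -1 8 W
1 160/109 32/5 160/109 1344/545 -2 8 N
2 20/13 40/29 20/13 -30/377 -2 9 W
3 160/137 160/41 160/137 7680/5617 -3 9 N
4 80/61 80/73 80/61 -480/4453 -3 10 W
5 160/169 160/61 160/169 8640/10309 -4 10 N
final -4 11 E

n=0: pose=(-1,8,W); sL=16/9, sR=16/9; mL=16/9, mR=0; mL+mR=16/9 → advance +1; mR−mL=-16/9 → turn -1·90°
n=1: pose=(-2,8,N); sL=160/109, sR=32/5; mL=160/109, mR=1344/545; mL+mR=2144/545 → advance +1; mR−mL=544/545 → turn +1·90°
n=2: pose=(-2,9,W); sL=20/13, sR=40/29; mL=20/13, mR=-30/377; mL+mR=550/377 → advance +1; mR−mL=-610/377 → turn -1·90°
n=3: pose=(-3,9,N); sL=160/137, sR=160/41; mL=160/137, mR=7680/5617; mL+mR=14240/5617 → advance +1; mR−mL=1120/5617 → turn +1·90°
n=4: pose=(-3,10,W); sL=80/61, sR=80/73; mL=80/61, mR=-480/4453; mL+mR=5360/4453 → advance +1; mR−mL=-6320/4453 → turn -1·90°
n=5: pose=(-4,10,N); sL=160/169, sR=160/61; mL=160/169, mR=8640/10309; mL+mR=18400/10309 → advance +1; mR−mL=-1120/10309 → turn -1·90°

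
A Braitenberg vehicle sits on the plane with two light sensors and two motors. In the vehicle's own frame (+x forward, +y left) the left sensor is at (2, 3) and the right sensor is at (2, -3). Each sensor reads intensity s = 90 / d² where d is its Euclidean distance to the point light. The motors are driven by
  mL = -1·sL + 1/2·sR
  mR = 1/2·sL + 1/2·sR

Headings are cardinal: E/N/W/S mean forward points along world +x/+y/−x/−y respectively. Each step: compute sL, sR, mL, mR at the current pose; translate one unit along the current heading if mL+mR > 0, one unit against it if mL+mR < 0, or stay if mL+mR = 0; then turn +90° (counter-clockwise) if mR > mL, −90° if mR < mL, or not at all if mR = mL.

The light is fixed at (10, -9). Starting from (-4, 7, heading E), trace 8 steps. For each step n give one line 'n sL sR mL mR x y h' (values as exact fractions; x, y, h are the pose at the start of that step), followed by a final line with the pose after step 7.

n=0: pose=(-4,7,E); sL=18/101, sR=90/313; mL=-1089/31613, mR=7362/31613; mL+mR=6273/31613 → advance +1; mR−mL=27/101 → turn +1·90°
n=1: pose=(-3,7,N); sL=9/58, sR=45/212; mL=-603/12296, mR=2259/12296; mL+mR=207/1537 → advance +1; mR−mL=27/116 → turn +1·90°
n=2: pose=(-3,8,W); sL=90/421, sR=18/125; mL=-7461/52625, mR=9414/52625; mL+mR=1953/52625 → advance +1; mR−mL=135/421 → turn +1·90°
n=3: pose=(-4,8,S); sL=45/173, sR=45/257; mL=-15345/88922, mR=9675/44461; mL+mR=4005/88922 → advance +1; mR−mL=135/346 → turn +1·90°
n=4: pose=(-4,7,E); sL=18/101, sR=90/313; mL=-1089/31613, mR=7362/31613; mL+mR=6273/31613 → advance +1; mR−mL=27/101 → turn +1·90°
n=5: pose=(-3,7,N); sL=9/58, sR=45/212; mL=-603/12296, mR=2259/12296; mL+mR=207/1537 → advance +1; mR−mL=27/116 → turn +1·90°
n=6: pose=(-3,8,W); sL=90/421, sR=18/125; mL=-7461/52625, mR=9414/52625; mL+mR=1953/52625 → advance +1; mR−mL=135/421 → turn +1·90°
n=7: pose=(-4,8,S); sL=45/173, sR=45/257; mL=-15345/88922, mR=9675/44461; mL+mR=4005/88922 → advance +1; mR−mL=135/346 → turn +1·90°

0 18/101 90/313 -1089/31613 7362/31613 -4 7 E
1 9/58 45/212 -603/12296 2259/12296 -3 7 N
2 90/421 18/125 -7461/52625 9414/52625 -3 8 W
3 45/173 45/257 -15345/88922 9675/44461 -4 8 S
4 18/101 90/313 -1089/31613 7362/31613 -4 7 E
5 9/58 45/212 -603/12296 2259/12296 -3 7 N
6 90/421 18/125 -7461/52625 9414/52625 -3 8 W
7 45/173 45/257 -15345/88922 9675/44461 -4 8 S
final -4 7 E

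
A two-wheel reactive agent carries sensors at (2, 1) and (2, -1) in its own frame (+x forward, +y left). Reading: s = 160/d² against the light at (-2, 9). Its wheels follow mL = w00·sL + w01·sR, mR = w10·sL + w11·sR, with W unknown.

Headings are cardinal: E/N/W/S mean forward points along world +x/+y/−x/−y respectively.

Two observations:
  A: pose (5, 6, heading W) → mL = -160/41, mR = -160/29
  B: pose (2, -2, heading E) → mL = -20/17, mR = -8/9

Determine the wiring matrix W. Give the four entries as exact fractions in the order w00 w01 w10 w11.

-1 0 0 -1

obs A: pose=(5,6,W) → sL=160/41, sR=160/29, mL=-160/41, mR=-160/29
obs B: pose=(2,-2,E) → sL=20/17, sR=8/9, mL=-20/17, mR=-8/9
sensor matrix S = [[160/41, 160/29], [20/17, 8/9]]; det S = -549760/181917
solve [mL_A; mL_B] = S·[w00; w01] and [mR_A; mR_B] = S·[w10; w11]:
  w00 = -1, w01 = 0, w10 = 0, w11 = -1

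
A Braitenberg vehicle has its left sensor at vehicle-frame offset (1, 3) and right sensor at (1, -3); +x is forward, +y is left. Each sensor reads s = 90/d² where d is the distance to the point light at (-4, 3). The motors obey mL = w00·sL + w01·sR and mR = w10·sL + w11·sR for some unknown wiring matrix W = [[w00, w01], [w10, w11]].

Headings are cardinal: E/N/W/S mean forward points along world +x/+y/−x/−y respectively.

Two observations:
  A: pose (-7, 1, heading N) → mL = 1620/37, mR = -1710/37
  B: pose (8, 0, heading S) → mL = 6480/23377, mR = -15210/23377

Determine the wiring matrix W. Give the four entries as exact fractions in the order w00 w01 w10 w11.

obs A: pose=(-7,1,N) → sL=90/37, sR=90, mL=1620/37, mR=-1710/37
obs B: pose=(8,0,S) → sL=90/241, sR=90/97, mL=6480/23377, mR=-15210/23377
sensor matrix S = [[90/37, 90], [90/241, 90/97]]; det S = -27118800/864949
solve [mL_A; mL_B] = S·[w00; w01] and [mR_A; mR_B] = S·[w10; w11]:
  w00 = -1/2, w01 = 1/2, w10 = -1/2, w11 = -1/2

-1/2 1/2 -1/2 -1/2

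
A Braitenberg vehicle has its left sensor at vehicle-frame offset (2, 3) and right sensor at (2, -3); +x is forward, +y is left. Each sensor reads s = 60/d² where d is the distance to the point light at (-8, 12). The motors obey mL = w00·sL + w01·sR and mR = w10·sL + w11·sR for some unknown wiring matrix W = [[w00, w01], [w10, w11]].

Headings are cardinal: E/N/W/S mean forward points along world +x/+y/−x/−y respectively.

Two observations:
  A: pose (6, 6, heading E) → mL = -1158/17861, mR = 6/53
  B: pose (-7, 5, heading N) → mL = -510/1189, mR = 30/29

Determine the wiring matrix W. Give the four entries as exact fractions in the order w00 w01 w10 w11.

obs A: pose=(6,6,E) → sL=12/53, sR=60/337, mL=-1158/17861, mR=6/53
obs B: pose=(-7,5,N) → sL=60/29, sR=60/41, mL=-510/1189, mR=30/29
sensor matrix S = [[12/53, 60/337], [60/29, 60/41]]; det S = -786240/21236729
solve [mL_A; mL_B] = S·[w00; w01] and [mR_A; mR_B] = S·[w10; w11]:
  w00 = 1/2, w01 = -1, w10 = 1/2, w11 = 0

1/2 -1 1/2 0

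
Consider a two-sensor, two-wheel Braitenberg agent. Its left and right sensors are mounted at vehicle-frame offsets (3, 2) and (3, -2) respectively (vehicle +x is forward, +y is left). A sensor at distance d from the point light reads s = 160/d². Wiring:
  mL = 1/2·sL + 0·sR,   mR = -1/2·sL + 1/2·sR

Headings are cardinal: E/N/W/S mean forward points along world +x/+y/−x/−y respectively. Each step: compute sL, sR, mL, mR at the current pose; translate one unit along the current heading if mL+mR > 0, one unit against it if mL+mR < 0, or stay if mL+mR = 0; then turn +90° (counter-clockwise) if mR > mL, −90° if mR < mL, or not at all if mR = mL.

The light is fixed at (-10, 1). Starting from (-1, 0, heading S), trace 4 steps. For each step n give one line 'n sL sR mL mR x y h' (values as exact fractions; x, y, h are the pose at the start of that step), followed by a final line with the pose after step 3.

0 160/137 32/13 80/137 1152/1781 -1 0 S
1 10/9 1 5/9 -1/18 -1 -1 E
2 160/169 160/89 80/169 6400/15041 0 -1 S
3 80/37 16/5 40/37 96/185 0 -2 W
final -1 -2 N

n=0: pose=(-1,0,S); sL=160/137, sR=32/13; mL=80/137, mR=1152/1781; mL+mR=16/13 → advance +1; mR−mL=112/1781 → turn +1·90°
n=1: pose=(-1,-1,E); sL=10/9, sR=1; mL=5/9, mR=-1/18; mL+mR=1/2 → advance +1; mR−mL=-11/18 → turn -1·90°
n=2: pose=(0,-1,S); sL=160/169, sR=160/89; mL=80/169, mR=6400/15041; mL+mR=80/89 → advance +1; mR−mL=-720/15041 → turn -1·90°
n=3: pose=(0,-2,W); sL=80/37, sR=16/5; mL=40/37, mR=96/185; mL+mR=8/5 → advance +1; mR−mL=-104/185 → turn -1·90°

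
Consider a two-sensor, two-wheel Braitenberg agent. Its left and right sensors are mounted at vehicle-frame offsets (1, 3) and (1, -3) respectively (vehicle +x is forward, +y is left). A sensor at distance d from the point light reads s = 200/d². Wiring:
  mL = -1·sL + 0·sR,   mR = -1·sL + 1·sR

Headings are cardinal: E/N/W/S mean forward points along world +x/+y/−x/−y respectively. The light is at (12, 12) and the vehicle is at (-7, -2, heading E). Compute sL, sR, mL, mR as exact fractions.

left sensor world pos  = (-6, 1); dL² = 445
right sensor world pos = (-6, -5); dR² = 613
sL = 200/445 = 40/89
sR = 200/613 = 200/613
mL = -1·sL + 0·sR = -40/89
mR = -1·sL + 1·sR = -6720/54557

40/89 200/613 -40/89 -6720/54557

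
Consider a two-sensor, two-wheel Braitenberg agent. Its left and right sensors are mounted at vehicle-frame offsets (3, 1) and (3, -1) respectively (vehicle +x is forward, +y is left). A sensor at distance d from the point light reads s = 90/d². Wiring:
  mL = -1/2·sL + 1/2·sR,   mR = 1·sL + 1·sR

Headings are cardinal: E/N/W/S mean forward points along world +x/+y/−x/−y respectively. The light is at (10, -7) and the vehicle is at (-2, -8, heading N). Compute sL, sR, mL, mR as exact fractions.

left sensor world pos  = (-3, -5); dL² = 173
right sensor world pos = (-1, -5); dR² = 125
sL = 90/173 = 90/173
sR = 90/125 = 18/25
mL = -1/2·sL + 1/2·sR = 432/4325
mR = 1·sL + 1·sR = 5364/4325

90/173 18/25 432/4325 5364/4325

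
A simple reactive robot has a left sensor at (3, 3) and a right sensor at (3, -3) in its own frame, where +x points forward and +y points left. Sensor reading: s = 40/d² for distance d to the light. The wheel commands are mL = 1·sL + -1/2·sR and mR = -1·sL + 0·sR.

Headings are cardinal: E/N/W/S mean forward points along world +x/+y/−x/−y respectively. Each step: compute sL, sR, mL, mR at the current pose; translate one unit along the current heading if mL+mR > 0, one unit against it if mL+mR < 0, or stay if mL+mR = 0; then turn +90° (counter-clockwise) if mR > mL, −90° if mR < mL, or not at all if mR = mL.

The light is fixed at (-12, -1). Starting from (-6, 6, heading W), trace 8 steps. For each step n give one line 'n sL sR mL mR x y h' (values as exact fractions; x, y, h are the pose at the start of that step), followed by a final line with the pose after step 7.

0 8/5 40/109 772/545 -8/5 -6 6 W
1 10/29 1/5 71/290 -10/29 -5 6 N
2 40/181 40/109 740/19729 -40/181 -5 5 E
3 4/9 20/9 -2/3 -4/9 -6 5 S
4 40/181 40/97 260/17557 -40/181 -6 6 E
5 1/2 2 -1/2 -1/2 -7 6 S
6 40/89 40/29 -620/2581 -40/89 -7 7 S
7 1 10/37 32/37 -1 -7 8 W
final -6 8 N

n=0: pose=(-6,6,W); sL=8/5, sR=40/109; mL=772/545, mR=-8/5; mL+mR=-20/109 → advance -1; mR−mL=-1644/545 → turn -1·90°
n=1: pose=(-5,6,N); sL=10/29, sR=1/5; mL=71/290, mR=-10/29; mL+mR=-1/10 → advance -1; mR−mL=-171/290 → turn -1·90°
n=2: pose=(-5,5,E); sL=40/181, sR=40/109; mL=740/19729, mR=-40/181; mL+mR=-20/109 → advance -1; mR−mL=-5100/19729 → turn -1·90°
n=3: pose=(-6,5,S); sL=4/9, sR=20/9; mL=-2/3, mR=-4/9; mL+mR=-10/9 → advance -1; mR−mL=2/9 → turn +1·90°
n=4: pose=(-6,6,E); sL=40/181, sR=40/97; mL=260/17557, mR=-40/181; mL+mR=-20/97 → advance -1; mR−mL=-4140/17557 → turn -1·90°
n=5: pose=(-7,6,S); sL=1/2, sR=2; mL=-1/2, mR=-1/2; mL+mR=-1 → advance -1; mR−mL=0 → turn +0·90°
n=6: pose=(-7,7,S); sL=40/89, sR=40/29; mL=-620/2581, mR=-40/89; mL+mR=-20/29 → advance -1; mR−mL=-540/2581 → turn -1·90°
n=7: pose=(-7,8,W); sL=1, sR=10/37; mL=32/37, mR=-1; mL+mR=-5/37 → advance -1; mR−mL=-69/37 → turn -1·90°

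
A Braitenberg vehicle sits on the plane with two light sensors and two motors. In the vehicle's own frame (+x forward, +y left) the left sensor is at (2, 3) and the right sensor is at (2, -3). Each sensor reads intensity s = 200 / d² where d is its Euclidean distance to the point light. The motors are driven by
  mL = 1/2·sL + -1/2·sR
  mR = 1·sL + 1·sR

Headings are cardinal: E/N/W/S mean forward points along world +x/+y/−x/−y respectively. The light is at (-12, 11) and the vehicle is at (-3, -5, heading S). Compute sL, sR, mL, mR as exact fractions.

50/117 5/9 -5/78 115/117

left sensor world pos  = (0, -7); dL² = 468
right sensor world pos = (-6, -7); dR² = 360
sL = 200/468 = 50/117
sR = 200/360 = 5/9
mL = 1/2·sL + -1/2·sR = -5/78
mR = 1·sL + 1·sR = 115/117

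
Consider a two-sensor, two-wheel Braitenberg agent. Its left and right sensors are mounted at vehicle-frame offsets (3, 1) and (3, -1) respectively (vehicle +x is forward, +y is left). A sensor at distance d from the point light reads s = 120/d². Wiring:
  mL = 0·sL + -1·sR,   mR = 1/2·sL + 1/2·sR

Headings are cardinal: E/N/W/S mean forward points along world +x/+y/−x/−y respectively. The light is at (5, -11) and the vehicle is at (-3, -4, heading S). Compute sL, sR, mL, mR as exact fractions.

left sensor world pos  = (-2, -7); dL² = 65
right sensor world pos = (-4, -7); dR² = 97
sL = 120/65 = 24/13
sR = 120/97 = 120/97
mL = 0·sL + -1·sR = -120/97
mR = 1/2·sL + 1/2·sR = 1944/1261

24/13 120/97 -120/97 1944/1261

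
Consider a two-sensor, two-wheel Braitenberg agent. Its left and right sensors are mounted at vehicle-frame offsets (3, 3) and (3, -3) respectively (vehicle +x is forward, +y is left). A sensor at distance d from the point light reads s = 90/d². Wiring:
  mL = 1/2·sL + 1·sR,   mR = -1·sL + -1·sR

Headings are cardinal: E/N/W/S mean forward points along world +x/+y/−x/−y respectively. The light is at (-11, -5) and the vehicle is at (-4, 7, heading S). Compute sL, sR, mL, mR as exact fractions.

90/181 90/97 20655/17557 -25020/17557

left sensor world pos  = (-1, 4); dL² = 181
right sensor world pos = (-7, 4); dR² = 97
sL = 90/181 = 90/181
sR = 90/97 = 90/97
mL = 1/2·sL + 1·sR = 20655/17557
mR = -1·sL + -1·sR = -25020/17557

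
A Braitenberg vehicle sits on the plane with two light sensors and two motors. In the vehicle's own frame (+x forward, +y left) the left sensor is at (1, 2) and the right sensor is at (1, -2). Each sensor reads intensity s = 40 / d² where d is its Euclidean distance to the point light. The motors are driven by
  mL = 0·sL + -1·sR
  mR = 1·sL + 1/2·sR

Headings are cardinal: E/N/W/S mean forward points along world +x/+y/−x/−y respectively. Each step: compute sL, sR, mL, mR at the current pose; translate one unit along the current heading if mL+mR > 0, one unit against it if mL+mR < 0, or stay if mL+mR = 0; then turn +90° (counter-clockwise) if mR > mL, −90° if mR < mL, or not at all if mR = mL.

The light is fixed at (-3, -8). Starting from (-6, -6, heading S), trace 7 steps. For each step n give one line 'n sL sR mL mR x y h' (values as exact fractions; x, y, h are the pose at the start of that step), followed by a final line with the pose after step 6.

0 20 20/13 -20/13 270/13 -6 -6 S
1 40/13 8 -8 92/13 -6 -7 E
2 1 5 -5 7/2 -7 -7 N
3 40/29 40/29 -40/29 60/29 -7 -8 W
4 4 4/5 -4/5 22/5 -8 -8 S
5 40/17 8/5 -8/5 268/85 -8 -9 E
6 10/9 10 -10 55/9 -7 -9 N
final -7 -10 W

n=0: pose=(-6,-6,S); sL=20, sR=20/13; mL=-20/13, mR=270/13; mL+mR=250/13 → advance +1; mR−mL=290/13 → turn +1·90°
n=1: pose=(-6,-7,E); sL=40/13, sR=8; mL=-8, mR=92/13; mL+mR=-12/13 → advance -1; mR−mL=196/13 → turn +1·90°
n=2: pose=(-7,-7,N); sL=1, sR=5; mL=-5, mR=7/2; mL+mR=-3/2 → advance -1; mR−mL=17/2 → turn +1·90°
n=3: pose=(-7,-8,W); sL=40/29, sR=40/29; mL=-40/29, mR=60/29; mL+mR=20/29 → advance +1; mR−mL=100/29 → turn +1·90°
n=4: pose=(-8,-8,S); sL=4, sR=4/5; mL=-4/5, mR=22/5; mL+mR=18/5 → advance +1; mR−mL=26/5 → turn +1·90°
n=5: pose=(-8,-9,E); sL=40/17, sR=8/5; mL=-8/5, mR=268/85; mL+mR=132/85 → advance +1; mR−mL=404/85 → turn +1·90°
n=6: pose=(-7,-9,N); sL=10/9, sR=10; mL=-10, mR=55/9; mL+mR=-35/9 → advance -1; mR−mL=145/9 → turn +1·90°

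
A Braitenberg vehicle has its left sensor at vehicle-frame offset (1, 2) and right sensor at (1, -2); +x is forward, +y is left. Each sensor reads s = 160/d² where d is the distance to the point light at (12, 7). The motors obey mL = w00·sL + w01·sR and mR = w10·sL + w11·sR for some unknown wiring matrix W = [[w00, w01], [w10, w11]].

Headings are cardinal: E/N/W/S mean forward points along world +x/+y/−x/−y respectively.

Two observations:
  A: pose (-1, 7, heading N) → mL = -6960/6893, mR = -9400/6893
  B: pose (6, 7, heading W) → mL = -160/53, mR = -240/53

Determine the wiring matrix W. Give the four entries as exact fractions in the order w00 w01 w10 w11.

-1/2 -1/2 -1 -1/2

obs A: pose=(-1,7,N) → sL=80/113, sR=80/61, mL=-6960/6893, mR=-9400/6893
obs B: pose=(6,7,W) → sL=160/53, sR=160/53, mL=-160/53, mR=-240/53
sensor matrix S = [[80/113, 80/61], [160/53, 160/53]]; det S = -665600/365329
solve [mL_A; mL_B] = S·[w00; w01] and [mR_A; mR_B] = S·[w10; w11]:
  w00 = -1/2, w01 = -1/2, w10 = -1, w11 = -1/2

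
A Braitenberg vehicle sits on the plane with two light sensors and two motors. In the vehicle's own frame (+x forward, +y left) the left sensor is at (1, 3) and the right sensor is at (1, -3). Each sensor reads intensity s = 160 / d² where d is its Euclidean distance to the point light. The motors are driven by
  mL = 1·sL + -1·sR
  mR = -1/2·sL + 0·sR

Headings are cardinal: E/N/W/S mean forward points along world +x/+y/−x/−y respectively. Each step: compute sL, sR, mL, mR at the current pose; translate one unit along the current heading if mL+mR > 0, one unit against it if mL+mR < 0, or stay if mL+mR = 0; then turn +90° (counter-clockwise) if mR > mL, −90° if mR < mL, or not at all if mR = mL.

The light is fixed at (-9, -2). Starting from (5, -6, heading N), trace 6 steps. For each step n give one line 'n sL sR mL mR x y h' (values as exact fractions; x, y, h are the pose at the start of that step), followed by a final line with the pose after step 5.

n=0: pose=(5,-6,N); sL=16/13, sR=80/149; mL=1344/1937, mR=-8/13; mL+mR=152/1937 → advance +1; mR−mL=-2536/1937 → turn -1·90°
n=1: pose=(5,-5,E); sL=32/45, sR=160/261; mL=128/1305, mR=-16/45; mL+mR=-112/435 → advance -1; mR−mL=-592/1305 → turn -1·90°
n=2: pose=(4,-5,S); sL=10/17, sR=40/29; mL=-390/493, mR=-5/17; mL+mR=-535/493 → advance -1; mR−mL=245/493 → turn +1·90°
n=3: pose=(4,-4,E); sL=160/197, sR=160/221; mL=3840/43537, mR=-80/197; mL+mR=-13840/43537 → advance -1; mR−mL=-21520/43537 → turn -1·90°
n=4: pose=(3,-4,S); sL=80/117, sR=16/9; mL=-128/117, mR=-40/117; mL+mR=-56/39 → advance -1; mR−mL=88/117 → turn +1·90°
n=5: pose=(3,-3,E); sL=160/173, sR=32/37; mL=384/6401, mR=-80/173; mL+mR=-2576/6401 → advance -1; mR−mL=-3344/6401 → turn -1·90°

0 16/13 80/149 1344/1937 -8/13 5 -6 N
1 32/45 160/261 128/1305 -16/45 5 -5 E
2 10/17 40/29 -390/493 -5/17 4 -5 S
3 160/197 160/221 3840/43537 -80/197 4 -4 E
4 80/117 16/9 -128/117 -40/117 3 -4 S
5 160/173 32/37 384/6401 -80/173 3 -3 E
final 2 -3 S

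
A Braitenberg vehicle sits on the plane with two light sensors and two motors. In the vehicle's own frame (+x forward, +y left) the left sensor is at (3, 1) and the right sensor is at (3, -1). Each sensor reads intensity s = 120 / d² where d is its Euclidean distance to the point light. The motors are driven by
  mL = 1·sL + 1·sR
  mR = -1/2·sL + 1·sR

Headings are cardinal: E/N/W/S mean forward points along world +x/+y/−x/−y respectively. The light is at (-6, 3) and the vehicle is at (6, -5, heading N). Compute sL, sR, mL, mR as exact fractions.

left sensor world pos  = (5, -2); dL² = 146
right sensor world pos = (7, -2); dR² = 194
sL = 120/146 = 60/73
sR = 120/194 = 60/97
mL = 1·sL + 1·sR = 10200/7081
mR = -1/2·sL + 1·sR = 1470/7081

60/73 60/97 10200/7081 1470/7081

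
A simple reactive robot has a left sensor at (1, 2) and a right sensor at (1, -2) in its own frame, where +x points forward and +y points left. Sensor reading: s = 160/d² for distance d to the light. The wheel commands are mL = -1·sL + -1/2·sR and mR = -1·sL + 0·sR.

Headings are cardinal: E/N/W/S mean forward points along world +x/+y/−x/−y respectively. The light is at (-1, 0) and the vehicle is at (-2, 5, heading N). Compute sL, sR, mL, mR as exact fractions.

left sensor world pos  = (-4, 6); dL² = 45
right sensor world pos = (0, 6); dR² = 37
sL = 160/45 = 32/9
sR = 160/37 = 160/37
mL = -1·sL + -1/2·sR = -1904/333
mR = -1·sL + 0·sR = -32/9

32/9 160/37 -1904/333 -32/9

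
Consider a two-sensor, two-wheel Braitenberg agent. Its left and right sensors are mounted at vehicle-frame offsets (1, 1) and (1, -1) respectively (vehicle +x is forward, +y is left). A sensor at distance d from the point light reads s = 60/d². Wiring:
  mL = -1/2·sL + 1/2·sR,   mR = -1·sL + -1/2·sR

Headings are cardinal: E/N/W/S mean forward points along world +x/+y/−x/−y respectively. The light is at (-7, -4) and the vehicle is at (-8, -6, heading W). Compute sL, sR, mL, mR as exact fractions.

left sensor world pos  = (-9, -7); dL² = 13
right sensor world pos = (-9, -5); dR² = 5
sL = 60/13 = 60/13
sR = 60/5 = 12
mL = -1/2·sL + 1/2·sR = 48/13
mR = -1·sL + -1/2·sR = -138/13

60/13 12 48/13 -138/13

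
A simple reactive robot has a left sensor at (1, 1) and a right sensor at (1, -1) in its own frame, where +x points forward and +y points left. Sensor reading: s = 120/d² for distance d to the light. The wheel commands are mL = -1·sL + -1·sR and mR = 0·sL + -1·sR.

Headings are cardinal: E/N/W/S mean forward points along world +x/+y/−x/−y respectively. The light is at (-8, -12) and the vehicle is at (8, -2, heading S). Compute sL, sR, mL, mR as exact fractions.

12/37 20/51 -1352/1887 -20/51

left sensor world pos  = (9, -3); dL² = 370
right sensor world pos = (7, -3); dR² = 306
sL = 120/370 = 12/37
sR = 120/306 = 20/51
mL = -1·sL + -1·sR = -1352/1887
mR = 0·sL + -1·sR = -20/51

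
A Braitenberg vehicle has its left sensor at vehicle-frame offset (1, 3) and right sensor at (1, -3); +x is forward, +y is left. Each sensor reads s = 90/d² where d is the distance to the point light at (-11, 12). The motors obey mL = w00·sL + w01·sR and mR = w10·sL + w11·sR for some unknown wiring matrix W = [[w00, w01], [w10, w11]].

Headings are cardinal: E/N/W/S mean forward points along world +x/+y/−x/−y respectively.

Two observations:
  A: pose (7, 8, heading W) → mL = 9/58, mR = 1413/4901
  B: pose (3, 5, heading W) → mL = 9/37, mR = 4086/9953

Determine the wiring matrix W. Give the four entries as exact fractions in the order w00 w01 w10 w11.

0 1/2 1/2 1/2

obs A: pose=(7,8,W) → sL=45/169, sR=9/29, mL=9/58, mR=1413/4901
obs B: pose=(3,5,W) → sL=90/269, sR=18/37, mL=9/37, mR=4086/9953
sensor matrix S = [[45/169, 9/29], [90/269, 18/37]]; det S = 1253880/48779653
solve [mL_A; mL_B] = S·[w00; w01] and [mR_A; mR_B] = S·[w10; w11]:
  w00 = 0, w01 = 1/2, w10 = 1/2, w11 = 1/2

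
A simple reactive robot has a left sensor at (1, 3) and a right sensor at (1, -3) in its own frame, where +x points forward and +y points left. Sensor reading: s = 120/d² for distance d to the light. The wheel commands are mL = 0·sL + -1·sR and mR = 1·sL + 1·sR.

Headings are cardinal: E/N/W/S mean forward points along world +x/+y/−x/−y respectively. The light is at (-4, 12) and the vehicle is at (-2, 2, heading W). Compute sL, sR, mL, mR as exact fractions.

12/17 12/5 -12/5 264/85

left sensor world pos  = (-3, -1); dL² = 170
right sensor world pos = (-3, 5); dR² = 50
sL = 120/170 = 12/17
sR = 120/50 = 12/5
mL = 0·sL + -1·sR = -12/5
mR = 1·sL + 1·sR = 264/85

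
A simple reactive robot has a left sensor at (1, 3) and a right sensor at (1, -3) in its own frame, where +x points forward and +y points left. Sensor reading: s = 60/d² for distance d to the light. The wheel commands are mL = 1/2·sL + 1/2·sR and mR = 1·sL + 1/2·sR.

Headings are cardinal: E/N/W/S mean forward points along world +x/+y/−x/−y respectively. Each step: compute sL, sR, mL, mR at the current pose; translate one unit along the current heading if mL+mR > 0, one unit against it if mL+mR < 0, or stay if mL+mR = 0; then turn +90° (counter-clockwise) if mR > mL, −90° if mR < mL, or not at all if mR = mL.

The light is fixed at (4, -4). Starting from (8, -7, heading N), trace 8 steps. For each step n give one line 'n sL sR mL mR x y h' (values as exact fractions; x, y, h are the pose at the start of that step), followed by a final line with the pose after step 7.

0 12 60/53 348/53 666/53 8 -7 N
1 30/17 6 66/17 81/17 8 -6 W
2 4/3 20/3 4 14/3 7 -6 S
3 15/4 15/13 255/104 225/52 7 -7 E
4 12 60/53 348/53 666/53 8 -7 N
5 30/17 6 66/17 81/17 8 -6 W
6 4/3 20/3 4 14/3 7 -6 S
7 15/4 15/13 255/104 225/52 7 -7 E
final 8 -7 N

n=0: pose=(8,-7,N); sL=12, sR=60/53; mL=348/53, mR=666/53; mL+mR=1014/53 → advance +1; mR−mL=6 → turn +1·90°
n=1: pose=(8,-6,W); sL=30/17, sR=6; mL=66/17, mR=81/17; mL+mR=147/17 → advance +1; mR−mL=15/17 → turn +1·90°
n=2: pose=(7,-6,S); sL=4/3, sR=20/3; mL=4, mR=14/3; mL+mR=26/3 → advance +1; mR−mL=2/3 → turn +1·90°
n=3: pose=(7,-7,E); sL=15/4, sR=15/13; mL=255/104, mR=225/52; mL+mR=705/104 → advance +1; mR−mL=15/8 → turn +1·90°
n=4: pose=(8,-7,N); sL=12, sR=60/53; mL=348/53, mR=666/53; mL+mR=1014/53 → advance +1; mR−mL=6 → turn +1·90°
n=5: pose=(8,-6,W); sL=30/17, sR=6; mL=66/17, mR=81/17; mL+mR=147/17 → advance +1; mR−mL=15/17 → turn +1·90°
n=6: pose=(7,-6,S); sL=4/3, sR=20/3; mL=4, mR=14/3; mL+mR=26/3 → advance +1; mR−mL=2/3 → turn +1·90°
n=7: pose=(7,-7,E); sL=15/4, sR=15/13; mL=255/104, mR=225/52; mL+mR=705/104 → advance +1; mR−mL=15/8 → turn +1·90°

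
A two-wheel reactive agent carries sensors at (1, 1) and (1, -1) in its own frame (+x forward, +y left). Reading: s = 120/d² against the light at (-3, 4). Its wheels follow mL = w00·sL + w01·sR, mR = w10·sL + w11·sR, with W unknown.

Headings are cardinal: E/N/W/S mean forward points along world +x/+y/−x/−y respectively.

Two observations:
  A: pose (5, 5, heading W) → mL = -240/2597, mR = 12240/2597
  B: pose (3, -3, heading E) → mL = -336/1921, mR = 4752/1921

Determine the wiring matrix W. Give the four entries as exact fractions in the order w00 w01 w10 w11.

obs A: pose=(5,5,W) → sL=120/49, sR=120/53, mL=-240/2597, mR=12240/2597
obs B: pose=(3,-3,E) → sL=24/17, sR=120/113, mL=-336/1921, mR=4752/1921
sensor matrix S = [[120/49, 120/53], [24/17, 120/113]]; det S = -2972160/4988837
solve [mL_A; mL_B] = S·[w00; w01] and [mR_A; mR_B] = S·[w10; w11]:
  w00 = -1/2, w01 = 1/2, w10 = 1, w11 = 1

-1/2 1/2 1 1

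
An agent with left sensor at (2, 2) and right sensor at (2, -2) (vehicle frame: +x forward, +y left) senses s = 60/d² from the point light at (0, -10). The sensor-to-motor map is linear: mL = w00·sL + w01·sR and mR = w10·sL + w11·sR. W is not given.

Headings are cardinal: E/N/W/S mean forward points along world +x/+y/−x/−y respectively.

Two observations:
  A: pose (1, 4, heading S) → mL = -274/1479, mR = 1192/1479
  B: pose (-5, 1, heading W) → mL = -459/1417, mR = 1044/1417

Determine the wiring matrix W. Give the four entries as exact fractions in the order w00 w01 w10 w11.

obs A: pose=(1,4,S) → sL=20/51, sR=12/29, mL=-274/1479, mR=1192/1479
obs B: pose=(-5,1,W) → sL=6/13, sR=30/109, mL=-459/1417, mR=1044/1417
sensor matrix S = [[20/51, 12/29], [6/13, 30/109]]; det S = -58016/698581
solve [mL_A; mL_B] = S·[w00; w01] and [mR_A; mR_B] = S·[w10; w11]:
  w00 = -1, w01 = 1/2, w10 = 1, w11 = 1

-1 1/2 1 1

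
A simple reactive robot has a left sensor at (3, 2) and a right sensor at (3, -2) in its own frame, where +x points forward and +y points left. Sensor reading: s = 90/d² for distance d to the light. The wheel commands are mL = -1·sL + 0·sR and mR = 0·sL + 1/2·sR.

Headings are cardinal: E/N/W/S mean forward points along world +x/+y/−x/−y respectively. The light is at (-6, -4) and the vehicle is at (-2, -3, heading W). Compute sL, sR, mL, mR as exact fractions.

45 9 -45 9/2

left sensor world pos  = (-5, -5); dL² = 2
right sensor world pos = (-5, -1); dR² = 10
sL = 90/2 = 45
sR = 90/10 = 9
mL = -1·sL + 0·sR = -45
mR = 0·sL + 1/2·sR = 9/2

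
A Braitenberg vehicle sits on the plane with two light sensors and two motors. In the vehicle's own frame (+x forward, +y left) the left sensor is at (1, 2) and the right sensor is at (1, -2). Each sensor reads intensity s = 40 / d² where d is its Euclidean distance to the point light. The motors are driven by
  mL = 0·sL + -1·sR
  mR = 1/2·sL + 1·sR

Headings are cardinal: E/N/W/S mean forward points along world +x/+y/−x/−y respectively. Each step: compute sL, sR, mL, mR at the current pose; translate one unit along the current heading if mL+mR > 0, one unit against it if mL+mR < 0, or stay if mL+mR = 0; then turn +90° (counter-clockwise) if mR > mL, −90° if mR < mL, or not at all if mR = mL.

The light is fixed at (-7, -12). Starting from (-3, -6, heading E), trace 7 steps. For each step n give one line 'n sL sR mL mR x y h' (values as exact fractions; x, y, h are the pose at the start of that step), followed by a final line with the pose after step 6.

0 40/89 40/41 -40/41 4380/3649 -3 -6 E
1 20/29 20/49 -20/49 1070/1421 -2 -6 N
2 40/41 40/97 -40/97 3580/3977 -2 -5 W
3 5/9 1 -1 23/18 -3 -5 S
4 40/89 40/41 -40/41 4380/3649 -3 -6 E
5 20/29 20/49 -20/49 1070/1421 -2 -6 N
6 40/41 40/97 -40/97 3580/3977 -2 -5 W
final -3 -5 S

n=0: pose=(-3,-6,E); sL=40/89, sR=40/41; mL=-40/41, mR=4380/3649; mL+mR=20/89 → advance +1; mR−mL=7940/3649 → turn +1·90°
n=1: pose=(-2,-6,N); sL=20/29, sR=20/49; mL=-20/49, mR=1070/1421; mL+mR=10/29 → advance +1; mR−mL=1650/1421 → turn +1·90°
n=2: pose=(-2,-5,W); sL=40/41, sR=40/97; mL=-40/97, mR=3580/3977; mL+mR=20/41 → advance +1; mR−mL=5220/3977 → turn +1·90°
n=3: pose=(-3,-5,S); sL=5/9, sR=1; mL=-1, mR=23/18; mL+mR=5/18 → advance +1; mR−mL=41/18 → turn +1·90°
n=4: pose=(-3,-6,E); sL=40/89, sR=40/41; mL=-40/41, mR=4380/3649; mL+mR=20/89 → advance +1; mR−mL=7940/3649 → turn +1·90°
n=5: pose=(-2,-6,N); sL=20/29, sR=20/49; mL=-20/49, mR=1070/1421; mL+mR=10/29 → advance +1; mR−mL=1650/1421 → turn +1·90°
n=6: pose=(-2,-5,W); sL=40/41, sR=40/97; mL=-40/97, mR=3580/3977; mL+mR=20/41 → advance +1; mR−mL=5220/3977 → turn +1·90°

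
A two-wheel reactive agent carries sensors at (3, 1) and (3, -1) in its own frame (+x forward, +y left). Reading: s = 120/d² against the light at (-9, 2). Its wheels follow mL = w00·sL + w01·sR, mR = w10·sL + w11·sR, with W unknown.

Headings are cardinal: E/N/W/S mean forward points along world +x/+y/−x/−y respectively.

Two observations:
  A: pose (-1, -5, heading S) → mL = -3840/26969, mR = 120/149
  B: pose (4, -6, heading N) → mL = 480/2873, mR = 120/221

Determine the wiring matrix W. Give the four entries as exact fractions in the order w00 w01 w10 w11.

1 -1 0 1

obs A: pose=(-1,-5,S) → sL=120/181, sR=120/149, mL=-3840/26969, mR=120/149
obs B: pose=(4,-6,N) → sL=120/169, sR=120/221, mL=480/2873, mR=120/221
sensor matrix S = [[120/181, 120/149], [120/169, 120/221]]; det S = -16416000/77481937
solve [mL_A; mL_B] = S·[w00; w01] and [mR_A; mR_B] = S·[w10; w11]:
  w00 = 1, w01 = -1, w10 = 0, w11 = 1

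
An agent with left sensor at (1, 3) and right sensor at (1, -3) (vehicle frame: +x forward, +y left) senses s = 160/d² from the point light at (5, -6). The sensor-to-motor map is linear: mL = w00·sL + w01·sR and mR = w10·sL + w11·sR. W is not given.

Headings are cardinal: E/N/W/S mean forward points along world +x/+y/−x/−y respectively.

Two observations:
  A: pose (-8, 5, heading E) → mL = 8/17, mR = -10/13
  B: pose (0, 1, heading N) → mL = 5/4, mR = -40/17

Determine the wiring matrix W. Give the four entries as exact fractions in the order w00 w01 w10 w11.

obs A: pose=(-8,5,E) → sL=8/17, sR=10/13, mL=8/17, mR=-10/13
obs B: pose=(0,1,N) → sL=5/4, sR=40/17, mL=5/4, mR=-40/17
sensor matrix S = [[8/17, 10/13], [5/4, 40/17]]; det S = 1095/7514
solve [mL_A; mL_B] = S·[w00; w01] and [mR_A; mR_B] = S·[w10; w11]:
  w00 = 1, w01 = 0, w10 = 0, w11 = -1

1 0 0 -1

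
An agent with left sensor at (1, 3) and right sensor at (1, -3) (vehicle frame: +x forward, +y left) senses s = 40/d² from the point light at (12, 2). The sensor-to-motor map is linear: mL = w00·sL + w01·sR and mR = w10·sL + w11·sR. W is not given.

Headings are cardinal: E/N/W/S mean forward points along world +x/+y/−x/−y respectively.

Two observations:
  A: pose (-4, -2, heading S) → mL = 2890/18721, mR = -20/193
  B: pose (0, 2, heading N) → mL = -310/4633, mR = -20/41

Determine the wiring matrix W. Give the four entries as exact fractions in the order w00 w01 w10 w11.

1 -1/2 0 -1

obs A: pose=(-4,-2,S) → sL=20/97, sR=20/193, mL=2890/18721, mR=-20/193
obs B: pose=(0,2,N) → sL=20/113, sR=20/41, mL=-310/4633, mR=-20/41
sensor matrix S = [[20/97, 20/193], [20/113, 20/41]]; det S = 7132800/86734393
solve [mL_A; mL_B] = S·[w00; w01] and [mR_A; mR_B] = S·[w10; w11]:
  w00 = 1, w01 = -1/2, w10 = 0, w11 = -1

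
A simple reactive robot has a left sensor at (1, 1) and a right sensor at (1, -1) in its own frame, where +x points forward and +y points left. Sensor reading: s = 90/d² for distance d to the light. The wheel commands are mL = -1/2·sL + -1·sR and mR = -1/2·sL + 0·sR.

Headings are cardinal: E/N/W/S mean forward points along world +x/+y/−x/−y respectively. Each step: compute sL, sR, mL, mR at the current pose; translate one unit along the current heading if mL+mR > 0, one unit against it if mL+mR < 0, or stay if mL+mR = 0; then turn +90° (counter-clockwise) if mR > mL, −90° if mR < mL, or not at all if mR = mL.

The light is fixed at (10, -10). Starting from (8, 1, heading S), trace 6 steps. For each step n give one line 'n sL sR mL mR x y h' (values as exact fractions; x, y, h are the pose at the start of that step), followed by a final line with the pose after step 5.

0 90/101 90/109 -13995/11009 -45/101 8 1 S
1 9/17 45/61 -2079/2074 -9/34 8 2 E
2 18/37 90/173 -4887/6401 -9/37 7 2 N
3 45/58 9/16 -441/464 -45/116 7 1 W
4 90/101 90/109 -13995/11009 -45/101 8 1 S
5 9/17 45/61 -2079/2074 -9/34 8 2 E
final 7 2 N

n=0: pose=(8,1,S); sL=90/101, sR=90/109; mL=-13995/11009, mR=-45/101; mL+mR=-18900/11009 → advance -1; mR−mL=90/109 → turn +1·90°
n=1: pose=(8,2,E); sL=9/17, sR=45/61; mL=-2079/2074, mR=-9/34; mL+mR=-1314/1037 → advance -1; mR−mL=45/61 → turn +1·90°
n=2: pose=(7,2,N); sL=18/37, sR=90/173; mL=-4887/6401, mR=-9/37; mL+mR=-6444/6401 → advance -1; mR−mL=90/173 → turn +1·90°
n=3: pose=(7,1,W); sL=45/58, sR=9/16; mL=-441/464, mR=-45/116; mL+mR=-621/464 → advance -1; mR−mL=9/16 → turn +1·90°
n=4: pose=(8,1,S); sL=90/101, sR=90/109; mL=-13995/11009, mR=-45/101; mL+mR=-18900/11009 → advance -1; mR−mL=90/109 → turn +1·90°
n=5: pose=(8,2,E); sL=9/17, sR=45/61; mL=-2079/2074, mR=-9/34; mL+mR=-1314/1037 → advance -1; mR−mL=45/61 → turn +1·90°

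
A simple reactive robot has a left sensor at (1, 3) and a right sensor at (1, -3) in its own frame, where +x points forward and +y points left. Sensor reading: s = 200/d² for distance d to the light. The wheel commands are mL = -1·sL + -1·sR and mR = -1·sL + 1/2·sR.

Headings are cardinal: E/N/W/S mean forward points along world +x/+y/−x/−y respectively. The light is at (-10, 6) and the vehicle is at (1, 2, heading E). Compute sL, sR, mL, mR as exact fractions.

left sensor world pos  = (2, 5); dL² = 145
right sensor world pos = (2, -1); dR² = 193
sL = 200/145 = 40/29
sR = 200/193 = 200/193
mL = -1·sL + -1·sR = -13520/5597
mR = -1·sL + 1/2·sR = -4820/5597

40/29 200/193 -13520/5597 -4820/5597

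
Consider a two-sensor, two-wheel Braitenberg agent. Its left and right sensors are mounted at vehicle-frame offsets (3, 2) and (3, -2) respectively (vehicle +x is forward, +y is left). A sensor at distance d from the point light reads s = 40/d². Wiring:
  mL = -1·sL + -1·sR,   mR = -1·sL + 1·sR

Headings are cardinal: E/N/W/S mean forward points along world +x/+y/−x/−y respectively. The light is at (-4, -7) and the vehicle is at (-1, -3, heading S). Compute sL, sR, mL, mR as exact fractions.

left sensor world pos  = (1, -6); dL² = 26
right sensor world pos = (-3, -6); dR² = 2
sL = 40/26 = 20/13
sR = 40/2 = 20
mL = -1·sL + -1·sR = -280/13
mR = -1·sL + 1·sR = 240/13

20/13 20 -280/13 240/13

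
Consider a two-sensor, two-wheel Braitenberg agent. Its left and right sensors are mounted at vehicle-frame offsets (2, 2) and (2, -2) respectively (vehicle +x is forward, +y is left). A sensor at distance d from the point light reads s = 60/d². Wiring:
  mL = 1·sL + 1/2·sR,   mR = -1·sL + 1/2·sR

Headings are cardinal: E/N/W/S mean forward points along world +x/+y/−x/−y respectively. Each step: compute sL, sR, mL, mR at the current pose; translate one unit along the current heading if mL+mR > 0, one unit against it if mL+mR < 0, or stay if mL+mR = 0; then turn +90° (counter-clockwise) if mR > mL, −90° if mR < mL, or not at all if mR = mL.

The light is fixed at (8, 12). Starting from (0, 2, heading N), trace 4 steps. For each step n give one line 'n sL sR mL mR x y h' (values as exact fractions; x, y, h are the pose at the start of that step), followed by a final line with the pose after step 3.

n=0: pose=(0,2,N); sL=15/41, sR=3/5; mL=273/410, mR=-27/410; mL+mR=3/5 → advance +1; mR−mL=-30/41 → turn -1·90°
n=1: pose=(0,3,E); sL=12/17, sR=60/157; mL=2394/2669, mR=-1374/2669; mL+mR=60/157 → advance +1; mR−mL=-24/17 → turn -1·90°
n=2: pose=(1,3,S); sL=30/73, sR=30/101; mL=4125/7373, mR=-1935/7373; mL+mR=30/101 → advance +1; mR−mL=-60/73 → turn -1·90°
n=3: pose=(1,2,W); sL=4/15, sR=12/29; mL=206/435, mR=-26/435; mL+mR=12/29 → advance +1; mR−mL=-8/15 → turn -1·90°

0 15/41 3/5 273/410 -27/410 0 2 N
1 12/17 60/157 2394/2669 -1374/2669 0 3 E
2 30/73 30/101 4125/7373 -1935/7373 1 3 S
3 4/15 12/29 206/435 -26/435 1 2 W
final 0 2 N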